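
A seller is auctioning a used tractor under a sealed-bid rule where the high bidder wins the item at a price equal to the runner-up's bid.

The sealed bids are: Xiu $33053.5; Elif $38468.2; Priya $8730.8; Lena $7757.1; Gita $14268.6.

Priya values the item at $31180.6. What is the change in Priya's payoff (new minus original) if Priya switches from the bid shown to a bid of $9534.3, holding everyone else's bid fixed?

The highest bid among the other bidders is $38468.2; Priya's bid doesn't change that.
Original bid $8730.8: Priya is not highest (top rival bid is $38468.2); payoff $0.
Alternative bid $9534.3: Priya is not highest (top rival bid is $38468.2); payoff $0.
Change in payoff = $0 − ($0) = $0.

$0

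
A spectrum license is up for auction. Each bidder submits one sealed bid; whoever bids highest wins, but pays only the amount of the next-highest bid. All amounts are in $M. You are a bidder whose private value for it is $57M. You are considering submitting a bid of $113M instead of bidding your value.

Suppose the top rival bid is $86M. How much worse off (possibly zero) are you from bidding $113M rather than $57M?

$29M

Bidding your value $57M: you lose (since $57M < $86M). Payoff $0M.
Bidding $113M: you win and pay $86M. Payoff $57M − $86M = −$29M.
The competing bid $86M lies between your value and your inflated bid, so overbidding wins an item priced above your value.
Loss from deviating = $0M − (−$29M) = $29M.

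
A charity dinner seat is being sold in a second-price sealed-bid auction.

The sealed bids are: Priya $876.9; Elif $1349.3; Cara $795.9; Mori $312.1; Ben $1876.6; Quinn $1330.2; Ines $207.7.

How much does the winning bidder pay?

Highest bid: Ben at $1876.6, so Ben wins.
Second-highest bid: Elif at $1349.3 — that is the price the winner pays.

$1349.3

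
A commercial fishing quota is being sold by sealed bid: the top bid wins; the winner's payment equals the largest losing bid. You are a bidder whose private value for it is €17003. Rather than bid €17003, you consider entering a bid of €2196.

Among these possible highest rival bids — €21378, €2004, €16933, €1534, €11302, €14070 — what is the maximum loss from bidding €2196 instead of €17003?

€21378: same outcome either way → loss €0.
€2004: same outcome either way → loss €0.
€16933: truthful gives €70, deviation gives €0 → loss €70.
€1534: same outcome either way → loss €0.
€11302: truthful gives €5701, deviation gives €0 → loss €5701.
€14070: truthful gives €2933, deviation gives €0 → loss €2933.
Maximum loss: €5701.

€5701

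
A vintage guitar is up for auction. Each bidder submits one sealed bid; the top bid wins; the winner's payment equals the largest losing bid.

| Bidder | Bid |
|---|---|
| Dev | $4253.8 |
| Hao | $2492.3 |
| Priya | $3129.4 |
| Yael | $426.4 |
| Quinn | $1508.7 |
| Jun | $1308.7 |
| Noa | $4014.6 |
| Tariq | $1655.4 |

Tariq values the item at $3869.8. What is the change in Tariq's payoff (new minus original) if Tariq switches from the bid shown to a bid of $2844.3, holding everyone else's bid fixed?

$0

The highest bid among the other bidders is $4253.8; Tariq's bid doesn't change that.
Original bid $1655.4: Tariq is not highest (top rival bid is $4253.8); payoff $0.
Alternative bid $2844.3: Tariq is not highest (top rival bid is $4253.8); payoff $0.
Change in payoff = $0 − ($0) = $0.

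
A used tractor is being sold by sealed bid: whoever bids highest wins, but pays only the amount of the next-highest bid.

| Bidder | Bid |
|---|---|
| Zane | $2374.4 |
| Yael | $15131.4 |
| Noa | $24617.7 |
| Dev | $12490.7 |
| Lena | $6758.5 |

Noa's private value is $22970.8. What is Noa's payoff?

$7839.4

Highest bid: Noa at $24617.7, so Noa wins.
Second-highest bid: Yael at $15131.4 — that is the price the winner pays.
Noa's payoff = value − price = $22970.8 − $15131.4 = $7839.4.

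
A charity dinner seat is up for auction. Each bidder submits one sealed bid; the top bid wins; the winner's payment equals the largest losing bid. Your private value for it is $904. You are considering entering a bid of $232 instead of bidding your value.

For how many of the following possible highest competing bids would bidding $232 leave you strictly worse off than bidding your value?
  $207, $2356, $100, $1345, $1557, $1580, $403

The deviation hurts exactly when the highest competing bid lies strictly between $232 and $904 — underbidding then forfeits a profitable win.
$207: below both → same outcome either way.
$2356: above both → same outcome either way.
$100: below both → same outcome either way.
$1345: above both → same outcome either way.
$1557: above both → same outcome either way.
$1580: above both → same outcome either way.
$403: inside the interval → strictly worse (loss $501).
Count: 1.

1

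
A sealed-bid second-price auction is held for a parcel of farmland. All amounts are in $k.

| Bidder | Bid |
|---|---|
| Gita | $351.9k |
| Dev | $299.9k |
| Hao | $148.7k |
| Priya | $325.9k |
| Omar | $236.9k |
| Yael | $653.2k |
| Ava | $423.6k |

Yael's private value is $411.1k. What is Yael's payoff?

Highest bid: Yael at $653.2k, so Yael wins.
Second-highest bid: Ava at $423.6k — that is the price the winner pays.
Yael's payoff = value − price = $411.1k − $423.6k = −$12.5k.

−$12.5k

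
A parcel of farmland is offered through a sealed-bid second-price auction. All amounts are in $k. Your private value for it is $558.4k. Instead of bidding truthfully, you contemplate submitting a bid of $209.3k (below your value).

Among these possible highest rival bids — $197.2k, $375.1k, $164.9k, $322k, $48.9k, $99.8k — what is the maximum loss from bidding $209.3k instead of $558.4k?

$197.2k: same outcome either way → loss $0k.
$375.1k: truthful gives $183.3k, deviation gives $0k → loss $183.3k.
$164.9k: same outcome either way → loss $0k.
$322k: truthful gives $236.4k, deviation gives $0k → loss $236.4k.
$48.9k: same outcome either way → loss $0k.
$99.8k: same outcome either way → loss $0k.
Maximum loss: $236.4k.

$236.4k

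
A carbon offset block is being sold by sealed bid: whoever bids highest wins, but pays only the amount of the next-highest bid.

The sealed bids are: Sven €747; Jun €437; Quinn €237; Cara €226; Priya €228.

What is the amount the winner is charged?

Highest bid: Sven at €747, so Sven wins.
Second-highest bid: Jun at €437 — that is the price the winner pays.

€437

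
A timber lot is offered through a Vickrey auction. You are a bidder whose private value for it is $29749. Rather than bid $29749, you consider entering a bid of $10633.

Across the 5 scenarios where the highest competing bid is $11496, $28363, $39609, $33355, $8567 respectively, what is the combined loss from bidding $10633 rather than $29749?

The deviation costs you only when the competing bid falls strictly between $10633 and $29749; elsewhere both bids give the same outcome.
$11496: truthful payoff $18253, deviation payoff $0 → loss $18253.
$28363: truthful payoff $1386, deviation payoff $0 → loss $1386.
$39609: outcomes coincide → loss $0.
$33355: outcomes coincide → loss $0.
$8567: outcomes coincide → loss $0.
Total loss = $18253 + $1386 = $19639.
Truthful bidding weakly dominates here: raising your bid can only win items priced above your value, and lowering it can only forfeit items priced below.

$19639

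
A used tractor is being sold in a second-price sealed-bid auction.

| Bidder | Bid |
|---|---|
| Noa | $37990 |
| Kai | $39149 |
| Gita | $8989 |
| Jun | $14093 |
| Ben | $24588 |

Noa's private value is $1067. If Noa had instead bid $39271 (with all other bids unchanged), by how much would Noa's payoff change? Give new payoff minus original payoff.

−$38082

The highest bid among the other bidders is $39149; Noa's bid doesn't change that.
Original bid $37990: Noa is not highest (top rival bid is $39149); payoff $0.
Alternative bid $39271: Noa is highest, pays the top rival bid $39149; payoff $1067 − $39149 = −$38082.
Change in payoff = −$38082 − ($0) = −$38082.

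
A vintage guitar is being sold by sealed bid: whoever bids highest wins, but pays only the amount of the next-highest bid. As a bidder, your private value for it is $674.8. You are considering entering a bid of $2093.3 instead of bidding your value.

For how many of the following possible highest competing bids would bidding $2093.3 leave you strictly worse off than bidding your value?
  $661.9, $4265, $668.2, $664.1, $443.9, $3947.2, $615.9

0

The deviation hurts exactly when the highest competing bid lies strictly between $674.8 and $2093.3 — overbidding then wins at a price above your value.
$661.9: below both → same outcome either way.
$4265: above both → same outcome either way.
$668.2: below both → same outcome either way.
$664.1: below both → same outcome either way.
$443.9: below both → same outcome either way.
$3947.2: above both → same outcome either way.
$615.9: below both → same outcome either way.
Count: 0.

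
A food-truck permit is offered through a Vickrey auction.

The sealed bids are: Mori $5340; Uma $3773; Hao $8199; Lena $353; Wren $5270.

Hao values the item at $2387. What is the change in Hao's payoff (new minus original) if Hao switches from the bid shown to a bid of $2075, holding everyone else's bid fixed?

$2953

The highest bid among the other bidders is $5340; Hao's bid doesn't change that.
Original bid $8199: Hao is highest, pays the top rival bid $5340; payoff $2387 − $5340 = −$2953.
Alternative bid $2075: Hao is not highest (top rival bid is $5340); payoff $0.
Change in payoff = $0 − (−$2953) = $2953.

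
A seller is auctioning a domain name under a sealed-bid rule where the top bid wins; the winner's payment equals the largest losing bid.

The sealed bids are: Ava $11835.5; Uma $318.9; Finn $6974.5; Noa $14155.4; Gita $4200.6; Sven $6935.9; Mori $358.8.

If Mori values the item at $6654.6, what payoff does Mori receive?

$0

Highest bid: Noa at $14155.4, so Noa wins.
Second-highest bid: Ava at $11835.5 — that is the price the winner pays.
Mori did not win, so Mori pays nothing and receives nothing: payoff $0.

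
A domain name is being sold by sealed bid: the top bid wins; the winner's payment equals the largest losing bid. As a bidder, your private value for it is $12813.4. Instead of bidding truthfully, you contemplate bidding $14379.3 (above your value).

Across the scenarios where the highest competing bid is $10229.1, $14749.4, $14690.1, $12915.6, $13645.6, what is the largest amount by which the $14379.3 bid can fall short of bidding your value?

$10229.1: same outcome either way → loss $0.
$14749.4: same outcome either way → loss $0.
$14690.1: same outcome either way → loss $0.
$12915.6: truthful gives $0, deviation gives −$102.2 → loss $102.2.
$13645.6: truthful gives $0, deviation gives −$832.2 → loss $832.2.
Maximum loss: $832.2.

$832.2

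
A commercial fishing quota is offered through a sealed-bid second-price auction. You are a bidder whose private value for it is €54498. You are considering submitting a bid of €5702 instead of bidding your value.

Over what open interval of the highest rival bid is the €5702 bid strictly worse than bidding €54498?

(€5702, €54498)

If the competing bid is below €5702, both bids win at the same price — no difference.
If it is above €54498, both bids lose — no difference.
If it lies strictly between €5702 and €54498, bidding your value wins at a price below your value (positive payoff) while bidding €5702 loses (payoff 0).
So the deviation strictly hurts on the open interval (€5702, €54498).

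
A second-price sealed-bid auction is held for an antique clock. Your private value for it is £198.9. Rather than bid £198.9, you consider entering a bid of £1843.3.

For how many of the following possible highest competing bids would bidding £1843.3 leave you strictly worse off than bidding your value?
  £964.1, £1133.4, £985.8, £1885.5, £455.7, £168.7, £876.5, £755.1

The deviation hurts exactly when the highest competing bid lies strictly between £198.9 and £1843.3 — overbidding then wins at a price above your value.
£964.1: inside the interval → strictly worse (loss £765.2).
£1133.4: inside the interval → strictly worse (loss £934.5).
£985.8: inside the interval → strictly worse (loss £786.9).
£1885.5: above both → same outcome either way.
£455.7: inside the interval → strictly worse (loss £256.8).
£168.7: below both → same outcome either way.
£876.5: inside the interval → strictly worse (loss £677.6).
£755.1: inside the interval → strictly worse (loss £556.2).
Count: 6.

6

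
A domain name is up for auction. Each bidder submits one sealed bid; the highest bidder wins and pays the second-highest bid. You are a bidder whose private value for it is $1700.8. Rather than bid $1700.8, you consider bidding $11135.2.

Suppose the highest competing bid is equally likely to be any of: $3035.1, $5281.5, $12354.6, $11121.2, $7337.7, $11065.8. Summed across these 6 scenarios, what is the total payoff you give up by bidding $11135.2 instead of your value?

$29337.3

The deviation costs you only when the competing bid falls strictly between $1700.8 and $11135.2; elsewhere both bids give the same outcome.
$3035.1: truthful payoff $0, deviation payoff −$1334.3 → loss $1334.3.
$5281.5: truthful payoff $0, deviation payoff −$3580.7 → loss $3580.7.
$12354.6: outcomes coincide → loss $0.
$11121.2: truthful payoff $0, deviation payoff −$9420.4 → loss $9420.4.
$7337.7: truthful payoff $0, deviation payoff −$5636.9 → loss $5636.9.
$11065.8: truthful payoff $0, deviation payoff −$9365 → loss $9365.
Total loss = $1334.3 + $3580.7 + $9420.4 + $5636.9 + $9365 = $29337.3.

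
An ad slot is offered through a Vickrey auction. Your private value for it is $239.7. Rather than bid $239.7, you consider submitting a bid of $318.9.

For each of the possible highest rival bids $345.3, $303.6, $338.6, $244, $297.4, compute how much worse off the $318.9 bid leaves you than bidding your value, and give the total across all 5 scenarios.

$125.9

The deviation costs you only when the competing bid falls strictly between $239.7 and $318.9; elsewhere both bids give the same outcome.
$345.3: outcomes coincide → loss $0.
$303.6: truthful payoff $0, deviation payoff −$63.9 → loss $63.9.
$338.6: outcomes coincide → loss $0.
$244: truthful payoff $0, deviation payoff −$4.3 → loss $4.3.
$297.4: truthful payoff $0, deviation payoff −$57.7 → loss $57.7.
Total loss = $63.9 + $4.3 + $57.7 = $125.9.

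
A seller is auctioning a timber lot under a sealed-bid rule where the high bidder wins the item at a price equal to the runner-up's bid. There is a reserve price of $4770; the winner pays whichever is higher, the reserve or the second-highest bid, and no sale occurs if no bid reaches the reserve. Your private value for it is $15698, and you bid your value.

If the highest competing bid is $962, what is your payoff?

Your bid $15698 is the highest and exceeds the reserve.
Price = max(second-highest bid, reserve) = max($962, $4770) = $4770.
Payoff = $15698 − $4770 = $10928.

$10928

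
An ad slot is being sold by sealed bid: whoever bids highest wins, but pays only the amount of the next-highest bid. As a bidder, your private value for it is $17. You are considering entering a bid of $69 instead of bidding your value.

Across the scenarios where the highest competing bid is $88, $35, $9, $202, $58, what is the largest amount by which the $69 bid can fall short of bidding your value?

$41

$88: same outcome either way → loss $0.
$35: truthful gives $0, deviation gives −$18 → loss $18.
$9: same outcome either way → loss $0.
$202: same outcome either way → loss $0.
$58: truthful gives $0, deviation gives −$41 → loss $41.
Maximum loss: $41.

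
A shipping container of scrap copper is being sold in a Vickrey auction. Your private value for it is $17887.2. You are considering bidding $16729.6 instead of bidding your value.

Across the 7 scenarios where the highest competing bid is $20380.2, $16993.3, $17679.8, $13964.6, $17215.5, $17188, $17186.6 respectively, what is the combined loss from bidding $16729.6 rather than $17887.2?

$3172.8

The deviation costs you only when the competing bid falls strictly between $16729.6 and $17887.2; elsewhere both bids give the same outcome.
$20380.2: outcomes coincide → loss $0.
$16993.3: truthful payoff $893.9, deviation payoff $0 → loss $893.9.
$17679.8: truthful payoff $207.4, deviation payoff $0 → loss $207.4.
$13964.6: outcomes coincide → loss $0.
$17215.5: truthful payoff $671.7, deviation payoff $0 → loss $671.7.
$17188: truthful payoff $699.2, deviation payoff $0 → loss $699.2.
$17186.6: truthful payoff $700.6, deviation payoff $0 → loss $700.6.
Total loss = $893.9 + $207.4 + $671.7 + $699.2 + $700.6 = $3172.8.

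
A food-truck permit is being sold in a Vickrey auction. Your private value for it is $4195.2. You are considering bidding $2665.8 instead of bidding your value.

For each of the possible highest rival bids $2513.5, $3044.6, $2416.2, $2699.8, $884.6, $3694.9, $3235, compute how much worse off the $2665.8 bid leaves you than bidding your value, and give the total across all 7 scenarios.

The deviation costs you only when the competing bid falls strictly between $2665.8 and $4195.2; elsewhere both bids give the same outcome.
$2513.5: outcomes coincide → loss $0.
$3044.6: truthful payoff $1150.6, deviation payoff $0 → loss $1150.6.
$2416.2: outcomes coincide → loss $0.
$2699.8: truthful payoff $1495.4, deviation payoff $0 → loss $1495.4.
$884.6: outcomes coincide → loss $0.
$3694.9: truthful payoff $500.3, deviation payoff $0 → loss $500.3.
$3235: truthful payoff $960.2, deviation payoff $0 → loss $960.2.
Total loss = $1150.6 + $1495.4 + $500.3 + $960.2 = $4106.5.
In a second-price auction your bid sets only whether you win, not what you pay, so bidding your true value is weakly dominant.

$4106.5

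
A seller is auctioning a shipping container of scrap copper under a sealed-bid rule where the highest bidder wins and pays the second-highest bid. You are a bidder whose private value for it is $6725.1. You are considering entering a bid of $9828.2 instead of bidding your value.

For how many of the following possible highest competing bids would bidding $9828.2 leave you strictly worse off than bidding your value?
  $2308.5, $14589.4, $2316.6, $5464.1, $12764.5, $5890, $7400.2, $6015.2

1

The deviation hurts exactly when the highest competing bid lies strictly between $6725.1 and $9828.2 — overbidding then wins at a price above your value.
$2308.5: below both → same outcome either way.
$14589.4: above both → same outcome either way.
$2316.6: below both → same outcome either way.
$5464.1: below both → same outcome either way.
$12764.5: above both → same outcome either way.
$5890: below both → same outcome either way.
$7400.2: inside the interval → strictly worse (loss $675.1).
$6015.2: below both → same outcome either way.
Count: 1.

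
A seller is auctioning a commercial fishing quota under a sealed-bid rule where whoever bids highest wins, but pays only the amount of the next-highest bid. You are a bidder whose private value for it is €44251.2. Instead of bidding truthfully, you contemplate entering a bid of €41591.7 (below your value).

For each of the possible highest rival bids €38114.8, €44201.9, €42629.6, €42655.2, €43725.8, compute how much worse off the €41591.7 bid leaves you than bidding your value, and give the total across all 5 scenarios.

The deviation costs you only when the competing bid falls strictly between €41591.7 and €44251.2; elsewhere both bids give the same outcome.
€38114.8: outcomes coincide → loss €0.
€44201.9: truthful payoff €49.3, deviation payoff €0 → loss €49.3.
€42629.6: truthful payoff €1621.6, deviation payoff €0 → loss €1621.6.
€42655.2: truthful payoff €1596, deviation payoff €0 → loss €1596.
€43725.8: truthful payoff €525.4, deviation payoff €0 → loss €525.4.
Total loss = €49.3 + €1621.6 + €1596 + €525.4 = €3792.3.
In a second-price auction your bid sets only whether you win, not what you pay, so bidding your true value is weakly dominant.

€3792.3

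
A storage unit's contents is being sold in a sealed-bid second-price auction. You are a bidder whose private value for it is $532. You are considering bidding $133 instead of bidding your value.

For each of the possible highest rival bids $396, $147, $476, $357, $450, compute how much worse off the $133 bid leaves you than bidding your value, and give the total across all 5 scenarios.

The deviation costs you only when the competing bid falls strictly between $133 and $532; elsewhere both bids give the same outcome.
$396: truthful payoff $136, deviation payoff $0 → loss $136.
$147: truthful payoff $385, deviation payoff $0 → loss $385.
$476: truthful payoff $56, deviation payoff $0 → loss $56.
$357: truthful payoff $175, deviation payoff $0 → loss $175.
$450: truthful payoff $82, deviation payoff $0 → loss $82.
Total loss = $136 + $385 + $56 + $175 + $82 = $834.

$834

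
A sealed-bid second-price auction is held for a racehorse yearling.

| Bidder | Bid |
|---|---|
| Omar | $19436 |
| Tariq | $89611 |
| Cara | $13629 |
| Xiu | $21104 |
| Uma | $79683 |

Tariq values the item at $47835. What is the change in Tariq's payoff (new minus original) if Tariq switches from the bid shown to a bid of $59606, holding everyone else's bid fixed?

The highest bid among the other bidders is $79683; Tariq's bid doesn't change that.
Original bid $89611: Tariq is highest, pays the top rival bid $79683; payoff $47835 − $79683 = −$31848.
Alternative bid $59606: Tariq is not highest (top rival bid is $79683); payoff $0.
Change in payoff = $0 − (−$31848) = $31848.

$31848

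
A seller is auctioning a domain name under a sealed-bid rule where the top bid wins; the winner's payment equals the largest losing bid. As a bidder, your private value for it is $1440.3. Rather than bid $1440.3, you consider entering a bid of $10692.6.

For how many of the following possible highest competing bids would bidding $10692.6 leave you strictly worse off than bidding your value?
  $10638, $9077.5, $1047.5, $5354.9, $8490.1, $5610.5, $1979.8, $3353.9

The deviation hurts exactly when the highest competing bid lies strictly between $1440.3 and $10692.6 — overbidding then wins at a price above your value.
$10638: inside the interval → strictly worse (loss $9197.7).
$9077.5: inside the interval → strictly worse (loss $7637.2).
$1047.5: below both → same outcome either way.
$5354.9: inside the interval → strictly worse (loss $3914.6).
$8490.1: inside the interval → strictly worse (loss $7049.8).
$5610.5: inside the interval → strictly worse (loss $4170.2).
$1979.8: inside the interval → strictly worse (loss $539.5).
$3353.9: inside the interval → strictly worse (loss $1913.6).
Count: 7.

7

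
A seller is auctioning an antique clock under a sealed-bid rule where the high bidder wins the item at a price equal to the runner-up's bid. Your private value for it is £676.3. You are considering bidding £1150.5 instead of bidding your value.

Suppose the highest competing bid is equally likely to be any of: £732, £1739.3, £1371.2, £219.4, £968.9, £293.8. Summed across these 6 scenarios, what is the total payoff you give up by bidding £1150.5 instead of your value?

The deviation costs you only when the competing bid falls strictly between £676.3 and £1150.5; elsewhere both bids give the same outcome.
£732: truthful payoff £0, deviation payoff −£55.7 → loss £55.7.
£1739.3: outcomes coincide → loss £0.
£1371.2: outcomes coincide → loss £0.
£219.4: outcomes coincide → loss £0.
£968.9: truthful payoff £0, deviation payoff −£292.6 → loss £292.6.
£293.8: outcomes coincide → loss £0.
Total loss = £55.7 + £292.6 = £348.3.
Because the price is fixed by the runner-up's bid, deviating from your value can only change a good outcome into a bad one — never the reverse.

£348.3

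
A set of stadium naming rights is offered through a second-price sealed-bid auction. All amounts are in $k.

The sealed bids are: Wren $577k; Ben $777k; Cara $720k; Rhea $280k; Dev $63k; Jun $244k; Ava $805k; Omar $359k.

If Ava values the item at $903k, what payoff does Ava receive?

Highest bid: Ava at $805k, so Ava wins.
Second-highest bid: Ben at $777k — that is the price the winner pays.
Ava's payoff = value − price = $903k − $777k = $126k.

$126k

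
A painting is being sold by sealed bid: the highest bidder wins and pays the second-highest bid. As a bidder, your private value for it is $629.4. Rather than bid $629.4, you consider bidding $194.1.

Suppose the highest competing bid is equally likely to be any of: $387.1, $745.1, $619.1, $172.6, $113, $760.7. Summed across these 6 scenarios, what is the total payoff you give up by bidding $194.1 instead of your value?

$252.6

The deviation costs you only when the competing bid falls strictly between $194.1 and $629.4; elsewhere both bids give the same outcome.
$387.1: truthful payoff $242.3, deviation payoff $0 → loss $242.3.
$745.1: outcomes coincide → loss $0.
$619.1: truthful payoff $10.3, deviation payoff $0 → loss $10.3.
$172.6: outcomes coincide → loss $0.
$113: outcomes coincide → loss $0.
$760.7: outcomes coincide → loss $0.
Total loss = $242.3 + $10.3 = $252.6.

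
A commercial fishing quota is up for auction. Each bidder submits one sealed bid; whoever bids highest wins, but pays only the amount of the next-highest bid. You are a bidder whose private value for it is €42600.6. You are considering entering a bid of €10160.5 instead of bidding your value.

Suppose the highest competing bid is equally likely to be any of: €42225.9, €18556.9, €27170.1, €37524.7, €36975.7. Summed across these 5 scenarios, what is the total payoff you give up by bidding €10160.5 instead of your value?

The deviation costs you only when the competing bid falls strictly between €10160.5 and €42600.6; elsewhere both bids give the same outcome.
€42225.9: truthful payoff €374.7, deviation payoff €0 → loss €374.7.
€18556.9: truthful payoff €24043.7, deviation payoff €0 → loss €24043.7.
€27170.1: truthful payoff €15430.5, deviation payoff €0 → loss €15430.5.
€37524.7: truthful payoff €5075.9, deviation payoff €0 → loss €5075.9.
€36975.7: truthful payoff €5624.9, deviation payoff €0 → loss €5624.9.
Total loss = €374.7 + €24043.7 + €15430.5 + €5075.9 + €5624.9 = €50549.7.

€50549.7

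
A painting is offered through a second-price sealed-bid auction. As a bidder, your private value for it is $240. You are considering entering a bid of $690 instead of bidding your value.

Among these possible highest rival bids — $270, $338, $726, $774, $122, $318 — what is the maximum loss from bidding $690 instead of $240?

$270: truthful gives $0, deviation gives −$30 → loss $30.
$338: truthful gives $0, deviation gives −$98 → loss $98.
$726: same outcome either way → loss $0.
$774: same outcome either way → loss $0.
$122: same outcome either way → loss $0.
$318: truthful gives $0, deviation gives −$78 → loss $78.
Maximum loss: $98.

$98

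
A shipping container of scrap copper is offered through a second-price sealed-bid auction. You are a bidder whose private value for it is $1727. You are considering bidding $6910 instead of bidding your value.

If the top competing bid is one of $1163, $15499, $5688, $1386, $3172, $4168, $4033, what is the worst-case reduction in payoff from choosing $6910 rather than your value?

$1163: same outcome either way → loss $0.
$15499: same outcome either way → loss $0.
$5688: truthful gives $0, deviation gives −$3961 → loss $3961.
$1386: same outcome either way → loss $0.
$3172: truthful gives $0, deviation gives −$1445 → loss $1445.
$4168: truthful gives $0, deviation gives −$2441 → loss $2441.
$4033: truthful gives $0, deviation gives −$2306 → loss $2306.
Maximum loss: $3961.

$3961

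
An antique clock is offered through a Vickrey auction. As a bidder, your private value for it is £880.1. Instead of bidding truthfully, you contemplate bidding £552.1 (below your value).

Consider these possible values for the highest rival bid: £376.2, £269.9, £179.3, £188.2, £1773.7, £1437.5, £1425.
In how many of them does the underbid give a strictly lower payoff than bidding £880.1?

0

The deviation hurts exactly when the highest competing bid lies strictly between £552.1 and £880.1 — underbidding then forfeits a profitable win.
£376.2: below both → same outcome either way.
£269.9: below both → same outcome either way.
£179.3: below both → same outcome either way.
£188.2: below both → same outcome either way.
£1773.7: above both → same outcome either way.
£1437.5: above both → same outcome either way.
£1425: above both → same outcome either way.
Count: 0.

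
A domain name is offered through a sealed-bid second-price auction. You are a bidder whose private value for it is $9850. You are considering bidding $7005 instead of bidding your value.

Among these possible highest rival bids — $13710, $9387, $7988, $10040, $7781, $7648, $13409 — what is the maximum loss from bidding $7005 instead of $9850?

$2202

$13710: same outcome either way → loss $0.
$9387: truthful gives $463, deviation gives $0 → loss $463.
$7988: truthful gives $1862, deviation gives $0 → loss $1862.
$10040: same outcome either way → loss $0.
$7781: truthful gives $2069, deviation gives $0 → loss $2069.
$7648: truthful gives $2202, deviation gives $0 → loss $2202.
$13409: same outcome either way → loss $0.
Maximum loss: $2202.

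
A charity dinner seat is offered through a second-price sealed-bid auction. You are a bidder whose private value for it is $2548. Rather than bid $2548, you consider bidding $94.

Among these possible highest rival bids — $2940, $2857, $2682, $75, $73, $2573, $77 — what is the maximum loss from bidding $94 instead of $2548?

$0

$2940: same outcome either way → loss $0.
$2857: same outcome either way → loss $0.
$2682: same outcome either way → loss $0.
$75: same outcome either way → loss $0.
$73: same outcome either way → loss $0.
$2573: same outcome either way → loss $0.
$77: same outcome either way → loss $0.
Maximum loss: $0.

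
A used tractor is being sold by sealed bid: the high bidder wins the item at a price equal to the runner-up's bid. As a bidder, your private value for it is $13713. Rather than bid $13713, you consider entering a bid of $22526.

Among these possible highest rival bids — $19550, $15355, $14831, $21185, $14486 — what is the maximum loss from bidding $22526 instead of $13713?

$7472

$19550: truthful gives $0, deviation gives −$5837 → loss $5837.
$15355: truthful gives $0, deviation gives −$1642 → loss $1642.
$14831: truthful gives $0, deviation gives −$1118 → loss $1118.
$21185: truthful gives $0, deviation gives −$7472 → loss $7472.
$14486: truthful gives $0, deviation gives −$773 → loss $773.
Maximum loss: $7472.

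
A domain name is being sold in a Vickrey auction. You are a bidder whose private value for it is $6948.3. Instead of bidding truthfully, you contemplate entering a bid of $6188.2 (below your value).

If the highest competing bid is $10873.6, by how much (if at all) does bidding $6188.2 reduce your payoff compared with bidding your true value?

Bidding your value $6948.3: you lose (since $6948.3 < $10873.6). Payoff $0.
Bidding $6188.2: you lose. Payoff $0.
Difference = $0 − $0 = $0; both bids lead to the same outcome because the competing bid is above both your value and your alternative bid.

$0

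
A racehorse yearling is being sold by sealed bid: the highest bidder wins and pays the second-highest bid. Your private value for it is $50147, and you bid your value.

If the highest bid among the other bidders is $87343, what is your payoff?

Your bid $50147 is below the highest competing bid $87343, so you lose.
A losing bidder pays nothing and receives nothing: payoff = $0.

$0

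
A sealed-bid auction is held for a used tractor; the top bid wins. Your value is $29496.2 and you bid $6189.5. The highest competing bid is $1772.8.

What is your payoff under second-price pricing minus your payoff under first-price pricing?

$4416.7

You have the highest bid, so you win under either rule.
Second-price: pay $1772.8 → payoff $27723.4.
First-price: pay your own bid $6189.5 → payoff $23306.7.
Difference = $27723.4 − ($23306.7) = $4416.7.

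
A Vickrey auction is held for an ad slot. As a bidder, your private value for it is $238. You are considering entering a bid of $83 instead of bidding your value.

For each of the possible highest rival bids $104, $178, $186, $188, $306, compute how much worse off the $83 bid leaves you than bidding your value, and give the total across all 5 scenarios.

$296

The deviation costs you only when the competing bid falls strictly between $83 and $238; elsewhere both bids give the same outcome.
$104: truthful payoff $134, deviation payoff $0 → loss $134.
$178: truthful payoff $60, deviation payoff $0 → loss $60.
$186: truthful payoff $52, deviation payoff $0 → loss $52.
$188: truthful payoff $50, deviation payoff $0 → loss $50.
$306: outcomes coincide → loss $0.
Total loss = $134 + $60 + $52 + $50 = $296.
Because the price is fixed by the runner-up's bid, deviating from your value can only change a good outcome into a bad one — never the reverse.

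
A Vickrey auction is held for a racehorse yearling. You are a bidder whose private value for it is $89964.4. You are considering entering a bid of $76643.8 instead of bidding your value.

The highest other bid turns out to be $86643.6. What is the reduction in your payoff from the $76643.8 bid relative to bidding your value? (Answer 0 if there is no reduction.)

Bidding your value $89964.4: you win (since $89964.4 > $86643.6) and pay $86643.6. Payoff $3320.8.
Bidding $76643.8: you lose. Payoff $0.
The competing bid $86643.6 lies between your shaded bid and your value, so underbidding forfeits an item you could have won at a profitable price.
Loss from deviating = $3320.8 − ($0) = $3320.8.

$3320.8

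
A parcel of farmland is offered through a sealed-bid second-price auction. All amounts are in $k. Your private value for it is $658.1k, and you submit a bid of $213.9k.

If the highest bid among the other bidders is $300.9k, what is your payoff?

$0k

Your bid $213.9k is below the highest competing bid $300.9k, so you lose.
A losing bidder pays nothing and receives nothing: payoff = $0k.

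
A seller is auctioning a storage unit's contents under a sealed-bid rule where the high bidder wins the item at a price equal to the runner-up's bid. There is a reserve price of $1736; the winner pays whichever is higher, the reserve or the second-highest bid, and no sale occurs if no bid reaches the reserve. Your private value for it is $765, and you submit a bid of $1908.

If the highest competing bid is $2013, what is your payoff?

Your bid $1908 is below the highest competing bid $2013, so you lose. Payoff $0.

$0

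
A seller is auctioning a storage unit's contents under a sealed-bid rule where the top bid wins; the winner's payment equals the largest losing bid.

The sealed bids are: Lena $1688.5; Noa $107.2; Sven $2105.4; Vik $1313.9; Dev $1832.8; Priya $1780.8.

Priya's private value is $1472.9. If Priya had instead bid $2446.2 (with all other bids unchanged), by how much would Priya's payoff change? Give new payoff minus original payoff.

The highest bid among the other bidders is $2105.4; Priya's bid doesn't change that.
Original bid $1780.8: Priya is not highest (top rival bid is $2105.4); payoff $0.
Alternative bid $2446.2: Priya is highest, pays the top rival bid $2105.4; payoff $1472.9 − $2105.4 = −$632.5.
Change in payoff = −$632.5 − ($0) = −$632.5.

−$632.5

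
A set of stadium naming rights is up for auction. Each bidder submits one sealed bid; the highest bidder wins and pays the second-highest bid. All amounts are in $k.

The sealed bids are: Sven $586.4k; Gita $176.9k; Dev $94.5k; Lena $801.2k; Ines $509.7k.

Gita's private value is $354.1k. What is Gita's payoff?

$0k

Highest bid: Lena at $801.2k, so Lena wins.
Second-highest bid: Sven at $586.4k — that is the price the winner pays.
Gita did not win, so Gita pays nothing and receives nothing: payoff $0k.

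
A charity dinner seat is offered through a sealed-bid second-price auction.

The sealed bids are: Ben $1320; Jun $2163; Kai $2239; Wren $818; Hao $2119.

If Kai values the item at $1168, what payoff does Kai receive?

−$995

Highest bid: Kai at $2239, so Kai wins.
Second-highest bid: Jun at $2163 — that is the price the winner pays.
Kai's payoff = value − price = $1168 − $2163 = −$995.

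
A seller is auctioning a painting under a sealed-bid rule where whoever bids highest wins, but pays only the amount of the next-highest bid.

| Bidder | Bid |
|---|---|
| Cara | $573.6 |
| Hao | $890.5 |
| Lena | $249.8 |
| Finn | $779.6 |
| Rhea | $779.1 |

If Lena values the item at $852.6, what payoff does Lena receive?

$0

Highest bid: Hao at $890.5, so Hao wins.
Second-highest bid: Finn at $779.6 — that is the price the winner pays.
Lena did not win, so Lena pays nothing and receives nothing: payoff $0.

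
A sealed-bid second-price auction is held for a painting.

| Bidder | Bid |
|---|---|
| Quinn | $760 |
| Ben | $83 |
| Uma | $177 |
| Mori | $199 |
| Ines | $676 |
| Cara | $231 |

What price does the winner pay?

$676

Highest bid: Quinn at $760, so Quinn wins.
Second-highest bid: Ines at $676 — that is the price the winner pays.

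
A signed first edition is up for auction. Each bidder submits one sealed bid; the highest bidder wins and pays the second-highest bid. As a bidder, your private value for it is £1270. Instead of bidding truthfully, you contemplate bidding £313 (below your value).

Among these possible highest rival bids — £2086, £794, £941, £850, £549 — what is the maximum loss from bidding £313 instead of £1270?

£721

£2086: same outcome either way → loss £0.
£794: truthful gives £476, deviation gives £0 → loss £476.
£941: truthful gives £329, deviation gives £0 → loss £329.
£850: truthful gives £420, deviation gives £0 → loss £420.
£549: truthful gives £721, deviation gives £0 → loss £721.
Maximum loss: £721.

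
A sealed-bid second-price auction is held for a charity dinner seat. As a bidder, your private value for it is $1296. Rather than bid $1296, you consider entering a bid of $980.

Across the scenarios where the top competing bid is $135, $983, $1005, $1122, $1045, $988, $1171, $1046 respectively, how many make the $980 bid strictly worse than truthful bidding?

The deviation hurts exactly when the highest competing bid lies strictly between $980 and $1296 — underbidding then forfeits a profitable win.
$135: below both → same outcome either way.
$983: inside the interval → strictly worse (loss $313).
$1005: inside the interval → strictly worse (loss $291).
$1122: inside the interval → strictly worse (loss $174).
$1045: inside the interval → strictly worse (loss $251).
$988: inside the interval → strictly worse (loss $308).
$1171: inside the interval → strictly worse (loss $125).
$1046: inside the interval → strictly worse (loss $250).
Count: 7.

7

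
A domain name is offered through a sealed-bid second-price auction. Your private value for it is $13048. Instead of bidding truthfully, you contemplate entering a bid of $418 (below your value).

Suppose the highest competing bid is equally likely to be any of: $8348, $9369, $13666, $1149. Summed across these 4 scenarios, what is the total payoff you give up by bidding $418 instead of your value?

$20278

The deviation costs you only when the competing bid falls strictly between $418 and $13048; elsewhere both bids give the same outcome.
$8348: truthful payoff $4700, deviation payoff $0 → loss $4700.
$9369: truthful payoff $3679, deviation payoff $0 → loss $3679.
$13666: outcomes coincide → loss $0.
$1149: truthful payoff $11899, deviation payoff $0 → loss $11899.
Total loss = $4700 + $3679 + $11899 = $20278.
In a second-price auction your bid sets only whether you win, not what you pay, so bidding your true value is weakly dominant.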